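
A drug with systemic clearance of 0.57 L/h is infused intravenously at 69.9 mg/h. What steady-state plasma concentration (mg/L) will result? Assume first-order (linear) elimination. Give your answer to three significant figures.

123 mg/L

Css = rate / CL = 69.9 / 0.5700 = 122.6 mg/L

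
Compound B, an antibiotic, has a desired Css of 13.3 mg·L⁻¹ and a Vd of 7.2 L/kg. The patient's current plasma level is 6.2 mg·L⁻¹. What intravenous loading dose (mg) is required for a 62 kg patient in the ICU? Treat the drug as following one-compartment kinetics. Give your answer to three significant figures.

3170 mg

Vd(total) = 62 kg × 7.2 L/kg = 446.4 L
The loading dose fills Vd to the target concentration.
Concentration deficit ΔC = 13.3 − 6.2 = 7.100 mg/L
LD = Vd × ΔC = 446.4 × 7.100 = 3169 mg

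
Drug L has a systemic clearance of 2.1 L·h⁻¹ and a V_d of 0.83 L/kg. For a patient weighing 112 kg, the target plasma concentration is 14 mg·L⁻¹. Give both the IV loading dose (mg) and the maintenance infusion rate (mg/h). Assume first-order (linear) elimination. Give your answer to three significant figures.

Vd(total) = 112 kg × 0.83 L/kg = 92.96 L
LD = Vd · C_target = 92.96 × 14 = 1301 mg
Maintenance infusion rate = CL × Css = 2.100 × 14 = 29.40 mg/h

(a) 1300 mg; (b) 29.4 mg/h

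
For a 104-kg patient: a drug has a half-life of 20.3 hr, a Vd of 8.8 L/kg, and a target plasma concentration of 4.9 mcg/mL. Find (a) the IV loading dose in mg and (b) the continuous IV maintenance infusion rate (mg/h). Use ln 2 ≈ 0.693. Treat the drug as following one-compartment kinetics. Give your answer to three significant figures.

(a) 4480 mg; (b) 153 mg/h

Vd(total) = 104 kg × 8.8 L/kg = 915.2 L
LD = Vd × C = 915.2 × 4.9 = 4484 mg
CL = 0.693 × Vd / t½ = 0.693 × 915.2 / 20.3 = 31.24 L/h
Infusion rate = CL × Css = 31.24 × 4.9 = 153.1 mg/h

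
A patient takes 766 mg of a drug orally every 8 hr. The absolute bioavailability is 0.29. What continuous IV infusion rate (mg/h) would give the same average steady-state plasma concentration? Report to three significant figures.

Equivalent systemic input: infusion rate = F·D/τ.
Rate = 0.29 × 766 / 8 = 27.77 mg/h

27.8 mg/h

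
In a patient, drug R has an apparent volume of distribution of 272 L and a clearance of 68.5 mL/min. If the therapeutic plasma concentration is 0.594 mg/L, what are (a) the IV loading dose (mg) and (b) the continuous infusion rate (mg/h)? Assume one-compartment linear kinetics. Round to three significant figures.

(a) 162 mg; (b) 2.44 mg/h

LD = Vd · C_target = 272.0 × 0.594 = 161.6 mg
CL = 68.5 mL/min = 68.5 × 0.06 = 4.110 L/h
Maintenance infusion rate = CL × Css = 4.110 × 0.594 = 2.441 mg/h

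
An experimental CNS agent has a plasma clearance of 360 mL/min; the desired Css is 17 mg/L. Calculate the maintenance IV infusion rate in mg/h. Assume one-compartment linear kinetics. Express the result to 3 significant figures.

CL = 360 mL/min × 60/1000 = 21.60 L/h
At steady state, infusion rate equals elimination rate: rate in = CL × Css.
Infusion rate = CL · Css = 21.60 L/h × 17 mg/L = 367.2 mg/h

367 mg/h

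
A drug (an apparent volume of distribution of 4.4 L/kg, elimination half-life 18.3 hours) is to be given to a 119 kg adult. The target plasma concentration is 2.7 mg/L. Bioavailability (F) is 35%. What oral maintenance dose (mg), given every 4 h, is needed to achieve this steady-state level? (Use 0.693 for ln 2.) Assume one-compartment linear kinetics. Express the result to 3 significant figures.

Vd(total) = 119 kg × 4.4 L/kg = 523.6 L
CL = ln 2 · Vd / t½ = 0.693 × 523.6 / 18.3 = 19.83 L/h
D = CL × Css × τ / F = 19.83 × 2.7 × 4 / 0.35 = 611.9 mg

612 mg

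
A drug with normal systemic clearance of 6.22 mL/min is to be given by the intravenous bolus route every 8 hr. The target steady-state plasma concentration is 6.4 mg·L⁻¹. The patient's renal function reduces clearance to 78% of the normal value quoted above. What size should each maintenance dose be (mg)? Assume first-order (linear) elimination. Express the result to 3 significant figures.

14.9 mg

CL = 6.22 mL/min = 6.22 × 0.06 = 0.3732 L/h
Patient clearance = 0.78 × 0.3732 = 0.2911 L/h
D = CL × Css × τ = 0.2911 × 6.4 × 8 = 14.90 mg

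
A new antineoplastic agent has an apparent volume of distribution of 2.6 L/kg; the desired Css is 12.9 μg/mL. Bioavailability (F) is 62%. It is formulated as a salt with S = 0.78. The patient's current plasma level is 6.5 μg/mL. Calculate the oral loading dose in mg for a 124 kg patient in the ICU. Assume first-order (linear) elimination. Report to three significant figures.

4270 mg

Total Vd = 2.6 × 124 = 322.4 L
The loading dose fills Vd to the target concentration.
Concentration deficit ΔC = 12.9 − 6.5 = 6.400 mg/L
LD = Vd × ΔC / F / S = 322.4 × 6.400 / 0.62 / 0.78 = 4267 mg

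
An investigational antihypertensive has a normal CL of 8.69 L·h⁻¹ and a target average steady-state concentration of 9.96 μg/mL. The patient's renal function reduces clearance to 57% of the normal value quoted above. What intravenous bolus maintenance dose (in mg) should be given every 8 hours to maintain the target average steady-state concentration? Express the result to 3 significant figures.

Patient clearance = 0.57 × 8.690 = 4.953 L/h
D = CL × Css × τ = 4.953 × 9.96 × 8 = 394.7 mg

395 mg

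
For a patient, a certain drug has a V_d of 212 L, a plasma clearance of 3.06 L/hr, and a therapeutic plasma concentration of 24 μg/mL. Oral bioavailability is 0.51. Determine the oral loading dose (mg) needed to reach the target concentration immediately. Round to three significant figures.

Loading dose depends on Vd (not clearance): it fills the distribution volume.
LD = Vd × C / F = 212.0 × 24.00 / 0.51 = 9976 mg

9980 mg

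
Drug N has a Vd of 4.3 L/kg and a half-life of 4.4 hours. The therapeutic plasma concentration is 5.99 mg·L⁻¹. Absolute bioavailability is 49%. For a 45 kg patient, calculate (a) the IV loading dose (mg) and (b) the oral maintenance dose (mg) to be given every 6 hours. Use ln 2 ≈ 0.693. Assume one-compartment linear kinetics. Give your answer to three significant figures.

Vd(total) = 45 kg × 4.3 L/kg = 193.5 L
LD = Vd × C = 193.5 × 5.99 = 1159 mg
CL = 0.693 × Vd / t½ = 0.693 × 193.5 / 4.4 = 30.48 L/h
D = CL × Css × τ / F = 30.48 × 5.99 × 6 / 0.49 = 2236 mg

(a) 1160 mg; (b) 2240 mg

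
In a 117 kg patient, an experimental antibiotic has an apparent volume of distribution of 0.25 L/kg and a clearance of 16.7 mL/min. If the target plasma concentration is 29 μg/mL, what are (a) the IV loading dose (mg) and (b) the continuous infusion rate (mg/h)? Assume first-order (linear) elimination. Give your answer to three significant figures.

(a) 848 mg; (b) 29.1 mg/h

Vd(total) = 117 kg × 0.25 L/kg = 29.25 L
Loading dose = Vd × C = 29.25 × 29 = 848.3 mg
CL = 16.7 mL/min × 60/1000 = 1.002 L/h
Maintenance infusion rate = CL × Css = 1.002 × 29 = 29.06 mg/h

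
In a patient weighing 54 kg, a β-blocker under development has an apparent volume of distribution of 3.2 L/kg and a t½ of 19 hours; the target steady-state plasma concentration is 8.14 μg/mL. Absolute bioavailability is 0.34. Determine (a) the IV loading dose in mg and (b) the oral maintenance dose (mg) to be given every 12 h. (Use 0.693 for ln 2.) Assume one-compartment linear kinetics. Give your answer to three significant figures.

(a) 1410 mg; (b) 1810 mg

Vd = 3.2 L/kg × 54 kg = 172.8 L
LD = Vd × C = 172.8 × 8.14 = 1407 mg
CL = 0.693 × Vd / t½ = 0.693 × 172.8 / 19 = 6.303 L/h
D = CL × Css × τ / F = 6.303 × 8.14 × 12 / 0.34 = 1811 mg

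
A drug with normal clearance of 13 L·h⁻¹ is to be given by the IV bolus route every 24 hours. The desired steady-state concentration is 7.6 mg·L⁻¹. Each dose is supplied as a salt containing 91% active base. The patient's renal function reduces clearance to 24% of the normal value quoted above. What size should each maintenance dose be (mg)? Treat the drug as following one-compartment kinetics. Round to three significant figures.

625 mg

Patient clearance = 0.24 × 13.00 = 3.120 L/h
D = CL × Css × τ / S = 3.120 × 7.6 × 24 / 0.91 = 625.4 mg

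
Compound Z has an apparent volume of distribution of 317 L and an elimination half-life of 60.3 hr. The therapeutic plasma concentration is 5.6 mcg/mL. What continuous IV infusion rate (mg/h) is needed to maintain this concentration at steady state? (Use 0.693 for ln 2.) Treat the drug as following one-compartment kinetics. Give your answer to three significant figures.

k = 0.693/60.3 = 0.01149 h⁻¹, so CL = k·Vd = 0.01149 × 317.0 = 3.642 L/h
Infusion rate = CL × Css = 3.642 × 5.6 = 20.40 mg/h

20.4 mg/h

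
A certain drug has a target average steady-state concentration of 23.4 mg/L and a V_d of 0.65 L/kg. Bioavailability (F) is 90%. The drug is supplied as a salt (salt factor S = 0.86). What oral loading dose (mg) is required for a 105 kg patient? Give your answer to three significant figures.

Total Vd = 0.65 × 105 = 68.25 L
The loading dose fills Vd to the target concentration.
LD = Vd × C / F / S = 68.25 × 23.40 / 0.9 / 0.86 = 2063 mg

2060 mg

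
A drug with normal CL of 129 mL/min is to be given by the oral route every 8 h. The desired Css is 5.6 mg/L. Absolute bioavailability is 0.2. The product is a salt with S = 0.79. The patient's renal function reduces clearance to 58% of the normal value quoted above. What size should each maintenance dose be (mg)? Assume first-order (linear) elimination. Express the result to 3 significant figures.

1270 mg

CL = 129 mL/min × 60/1000 = 7.740 L/h
Patient clearance = 0.58 × 7.740 = 4.489 L/h
At steady state, dose per interval replaces the amount cleared in that interval: F·S·D/τ = CL·Css.
D = CL × Css × τ / F / S = 4.489 × 5.6 × 8 / 0.2 / 0.79 = 1273 mg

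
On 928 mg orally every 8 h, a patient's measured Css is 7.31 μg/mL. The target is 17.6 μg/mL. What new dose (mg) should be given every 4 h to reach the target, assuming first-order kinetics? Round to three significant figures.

For first-order elimination, Css ∝ F·D/(CL·τ); F and CL are unchanged, so Css ∝ D/τ.
D₂ = D₁ × (Css,target / Css,current) × (τ₂/τ₁) = 928 × (17.6/7.31) × (4/8) = 1117 mg

1120 mg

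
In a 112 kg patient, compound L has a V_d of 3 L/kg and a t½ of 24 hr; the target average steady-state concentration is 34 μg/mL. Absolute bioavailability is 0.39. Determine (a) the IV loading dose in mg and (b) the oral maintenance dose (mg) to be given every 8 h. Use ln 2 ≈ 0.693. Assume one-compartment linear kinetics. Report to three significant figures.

(a) 11400 mg; (b) 6770 mg

Vd = 3 L/kg × 112 kg = 336.0 L
LD = Vd × C = 336.0 × 34 = 11420 mg
CL = 0.693 × Vd / t½ = 0.693 × 336.0 / 24 = 9.702 L/h
D = CL × Css × τ / F = 9.702 × 34 × 8 / 0.39 = 6767 mg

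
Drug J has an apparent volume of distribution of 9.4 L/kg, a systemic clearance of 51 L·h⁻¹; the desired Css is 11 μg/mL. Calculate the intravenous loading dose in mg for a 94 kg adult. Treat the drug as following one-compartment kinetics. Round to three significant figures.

9720 mg

Total Vd = 9.4 × 94 = 883.6 L
LD = Vd × C = 883.6 × 11.00 = 9720 mg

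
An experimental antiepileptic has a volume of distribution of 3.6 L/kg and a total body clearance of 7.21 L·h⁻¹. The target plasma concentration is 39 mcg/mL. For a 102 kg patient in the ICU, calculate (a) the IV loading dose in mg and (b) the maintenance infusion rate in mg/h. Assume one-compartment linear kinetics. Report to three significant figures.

Vd(total) = 102 kg × 3.6 L/kg = 367.2 L
Loading: fill Vd to C_target → 367.2 L × 39 mg/L = 14320 mg
Infusion rate = 7.210 L/h × 39 mg/L = 281.2 mg/h

(a) 14300 mg; (b) 281 mg/h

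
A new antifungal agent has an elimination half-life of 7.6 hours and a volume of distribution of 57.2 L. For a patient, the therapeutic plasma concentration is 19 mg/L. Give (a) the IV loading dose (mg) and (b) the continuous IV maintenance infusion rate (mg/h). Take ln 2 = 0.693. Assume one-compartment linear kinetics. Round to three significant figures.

LD = Vd × C = 57.20 × 19 = 1087 mg
CL = 0.693 × Vd / t½ = 0.693 × 57.20 / 7.6 = 5.216 L/h
Infusion rate = CL × Css = 5.216 × 19 = 99.10 mg/h

(a) 1090 mg; (b) 99.1 mg/h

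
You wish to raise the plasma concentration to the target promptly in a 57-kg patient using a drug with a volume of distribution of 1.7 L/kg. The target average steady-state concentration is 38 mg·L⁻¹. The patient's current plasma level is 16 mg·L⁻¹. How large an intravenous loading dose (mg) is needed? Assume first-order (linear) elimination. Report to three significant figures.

Vd(total) = 57 kg × 1.7 L/kg = 96.90 L
Concentration deficit ΔC = 38 − 16 = 22.00 mg/L
LD = Vd × ΔC = 96.90 × 22.00 = 2132 mg

2130 mg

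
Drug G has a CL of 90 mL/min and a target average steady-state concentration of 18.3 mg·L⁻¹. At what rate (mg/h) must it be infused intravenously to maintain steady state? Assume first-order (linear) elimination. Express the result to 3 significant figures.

Convert clearance: 90 mL/min × 60 min/h ÷ 1000 mL/L = 5.400 L/h
Infusion rate = CL · Css = 5.400 L/h × 18.3 mg/L = 98.82 mg/h

98.8 mg/h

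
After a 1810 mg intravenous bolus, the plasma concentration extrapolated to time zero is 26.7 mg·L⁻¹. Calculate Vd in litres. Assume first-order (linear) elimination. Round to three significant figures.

67.8 L

Immediately after an IV bolus, C₀ = Dose / Vd, so Vd = Dose / C₀.
Vd = 1810 / 26.7 = 67.79 L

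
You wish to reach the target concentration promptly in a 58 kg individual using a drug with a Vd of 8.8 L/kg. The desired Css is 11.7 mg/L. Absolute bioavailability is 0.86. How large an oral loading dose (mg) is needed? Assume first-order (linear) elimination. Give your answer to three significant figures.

6940 mg

Vd(total) = 58 kg × 8.8 L/kg = 510.4 L
LD = Vd × C / F = 510.4 × 11.70 / 0.86 = 6944 mg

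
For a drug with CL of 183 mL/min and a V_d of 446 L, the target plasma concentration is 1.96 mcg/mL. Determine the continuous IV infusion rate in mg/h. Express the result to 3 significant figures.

21.5 mg/h

CL = 183 mL/min = 183 × 0.06 = 10.98 L/h
Infusion rate = CL · Css = 10.98 L/h × 1.96 mg/L = 21.52 mg/h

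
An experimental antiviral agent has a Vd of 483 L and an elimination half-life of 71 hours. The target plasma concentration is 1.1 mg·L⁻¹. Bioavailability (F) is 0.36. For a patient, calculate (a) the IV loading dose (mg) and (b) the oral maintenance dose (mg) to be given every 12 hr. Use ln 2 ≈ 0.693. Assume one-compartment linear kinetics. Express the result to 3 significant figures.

(a) 531 mg; (b) 173 mg

LD = Vd × C = 483.0 × 1.1 = 531.3 mg
CL = 0.693 × Vd / t½ = 0.693 × 483.0 / 71 = 4.714 L/h
D = CL × Css × τ / F = 4.714 × 1.1 × 12 / 0.36 = 172.8 mg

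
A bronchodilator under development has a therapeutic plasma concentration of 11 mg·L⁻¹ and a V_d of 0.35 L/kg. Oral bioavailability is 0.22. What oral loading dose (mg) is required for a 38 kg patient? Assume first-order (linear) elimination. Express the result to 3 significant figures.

665 mg

Total Vd = 0.35 × 38 = 13.30 L
The loading dose fills Vd to the target concentration.
LD = Vd × C / F = 13.30 × 11.00 / 0.22 = 665.0 mg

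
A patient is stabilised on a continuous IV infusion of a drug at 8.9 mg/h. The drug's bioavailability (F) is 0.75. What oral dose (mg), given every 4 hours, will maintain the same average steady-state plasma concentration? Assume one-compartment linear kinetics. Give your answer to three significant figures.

To maintain the same Css, the systemic dosing rate must be unchanged: F·D/τ = infusion rate.
D = rate × τ / F = 8.9 × 4 / 0.75 = 47.47 mg

47.5 mg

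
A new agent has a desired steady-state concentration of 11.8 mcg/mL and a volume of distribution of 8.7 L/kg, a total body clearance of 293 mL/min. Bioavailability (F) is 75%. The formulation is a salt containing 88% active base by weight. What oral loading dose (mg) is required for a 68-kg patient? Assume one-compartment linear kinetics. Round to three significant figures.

Vd = 8.7 L/kg × 68 kg = 591.6 L
The loading dose fills Vd to the target concentration.
LD = Vd × C / F / S = 591.6 × 11.80 / 0.75 / 0.88 = 10580 mg

10600 mg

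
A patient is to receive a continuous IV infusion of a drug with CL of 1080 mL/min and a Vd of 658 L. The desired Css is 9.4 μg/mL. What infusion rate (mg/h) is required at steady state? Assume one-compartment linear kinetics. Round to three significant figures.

609 mg/h

CL = 1080 mL/min = 1080 × 0.06 = 64.80 L/h
Infusion rate = CL · Css = 64.80 L/h × 9.4 mg/L = 609.1 mg/h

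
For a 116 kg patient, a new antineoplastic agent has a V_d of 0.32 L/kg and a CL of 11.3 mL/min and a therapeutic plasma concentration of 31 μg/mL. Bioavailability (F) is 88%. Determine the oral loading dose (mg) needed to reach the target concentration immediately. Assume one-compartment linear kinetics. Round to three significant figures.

1310 mg

Total Vd = 0.32 × 116 = 37.12 L
LD = Vd × C / F = 37.12 × 31.00 / 0.88 = 1308 mg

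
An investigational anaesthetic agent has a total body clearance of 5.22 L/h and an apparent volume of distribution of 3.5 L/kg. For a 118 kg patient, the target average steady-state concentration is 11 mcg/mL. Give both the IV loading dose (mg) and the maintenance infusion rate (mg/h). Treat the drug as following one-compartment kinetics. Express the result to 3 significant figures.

(a) 4540 mg; (b) 57.4 mg/h

Total Vd = 3.5 × 118 = 413.0 L
Loading: fill Vd to C_target → 413.0 L × 11 mg/L = 4543 mg
Infusion rate = 5.220 L/h × 11 mg/L = 57.42 mg/h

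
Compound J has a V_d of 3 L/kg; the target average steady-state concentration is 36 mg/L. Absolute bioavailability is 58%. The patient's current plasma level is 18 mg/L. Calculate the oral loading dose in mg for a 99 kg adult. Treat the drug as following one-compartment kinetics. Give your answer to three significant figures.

9220 mg

Vd(total) = 99 kg × 3 L/kg = 297.0 L
Concentration deficit ΔC = 36 − 18 = 18.00 mg/L
LD = Vd × ΔC / F = 297.0 × 18.00 / 0.58 = 9217 mg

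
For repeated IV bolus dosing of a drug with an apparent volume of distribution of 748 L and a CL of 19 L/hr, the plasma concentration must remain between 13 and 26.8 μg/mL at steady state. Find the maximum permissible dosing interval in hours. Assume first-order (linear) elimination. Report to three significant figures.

28.5 h

k = CL / Vd = 19.00 / 748.0 = 0.02540 h⁻¹
Between IV bolus doses, concentration decays as C = C₀·e^(−kτ), so C_peak/C_trough = e^(kτ).
τ_max = ln(C_peak/C_trough) / k = ln(26.8/13) / 0.02540 = 0.7235 / 0.02540 = 28.48 h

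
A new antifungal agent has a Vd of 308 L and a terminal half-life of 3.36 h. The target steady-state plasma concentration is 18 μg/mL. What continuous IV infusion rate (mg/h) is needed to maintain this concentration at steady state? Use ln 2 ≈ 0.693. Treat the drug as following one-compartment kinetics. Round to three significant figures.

k = 0.693/3.36 = 0.2063 h⁻¹, so CL = k·Vd = 0.2063 × 308.0 = 63.54 L/h
Infusion rate = CL × Css = 63.54 × 18 = 1144 mg/h

1140 mg/h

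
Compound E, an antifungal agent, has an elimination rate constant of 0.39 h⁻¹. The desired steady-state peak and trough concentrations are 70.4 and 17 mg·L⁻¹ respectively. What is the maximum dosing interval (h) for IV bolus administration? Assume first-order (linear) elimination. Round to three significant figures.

Between IV bolus doses, concentration decays as C = C₀·e^(−kτ), so C_peak/C_trough = e^(kτ).
τ_max = ln(C_peak/C_trough) / k = ln(70.4/17) / 0.3900 = 1.421 / 0.3900 = 3.644 h

3.64 h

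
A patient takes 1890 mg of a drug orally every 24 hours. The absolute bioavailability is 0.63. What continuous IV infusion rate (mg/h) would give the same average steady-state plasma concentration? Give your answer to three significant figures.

49.6 mg/h

Equivalent systemic input: infusion rate = F·D/τ.
Rate = 0.63 × 1890 / 24 = 49.61 mg/h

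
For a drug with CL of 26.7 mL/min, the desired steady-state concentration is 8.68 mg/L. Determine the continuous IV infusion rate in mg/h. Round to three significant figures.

CL = 26.7 mL/min × 60/1000 = 1.602 L/h
R₀ = 1.602 × 8.68 = 13.91 mg/h

13.9 mg/h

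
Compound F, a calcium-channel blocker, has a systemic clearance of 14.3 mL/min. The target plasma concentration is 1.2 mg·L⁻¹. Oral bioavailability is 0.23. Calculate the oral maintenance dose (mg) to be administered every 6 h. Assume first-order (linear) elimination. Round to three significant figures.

26.9 mg

CL = 14.3 mL/min × 60/1000 = 0.8580 L/h
At steady state, dose per interval replaces the amount cleared in that interval: F·D/τ = CL·Css.
D = CL × Css × τ / F = 0.8580 × 1.2 × 6 / 0.23 = 26.86 mg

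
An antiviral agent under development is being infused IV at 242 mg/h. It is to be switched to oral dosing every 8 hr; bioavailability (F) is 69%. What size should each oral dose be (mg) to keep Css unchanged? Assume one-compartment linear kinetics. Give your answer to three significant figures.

To maintain the same Css, the systemic dosing rate must be unchanged: F·D/τ = infusion rate.
D = rate × τ / F = 242 × 8 / 0.69 = 2806 mg

2810 mg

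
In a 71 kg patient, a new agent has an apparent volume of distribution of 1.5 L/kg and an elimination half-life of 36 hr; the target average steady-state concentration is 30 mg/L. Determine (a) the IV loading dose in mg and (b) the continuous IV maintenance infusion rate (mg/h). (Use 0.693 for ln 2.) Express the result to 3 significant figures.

Total Vd = 1.5 × 71 = 106.5 L
LD = Vd × C = 106.5 × 30 = 3195 mg
CL = 0.693 × Vd / t½ = 0.693 × 106.5 / 36 = 2.050 L/h
Infusion rate = CL × Css = 2.050 × 30 = 61.50 mg/h

(a) 3200 mg; (b) 61.5 mg/h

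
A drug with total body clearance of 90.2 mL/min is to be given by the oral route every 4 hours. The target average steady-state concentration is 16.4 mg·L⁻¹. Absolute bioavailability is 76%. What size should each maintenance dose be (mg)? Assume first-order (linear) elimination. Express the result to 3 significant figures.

467 mg

CL = 90.2 mL/min × 60/1000 = 5.412 L/h
At steady state, dose per interval replaces the amount cleared in that interval: F·D/τ = CL·Css.
D = CL × Css × τ / F = 5.412 × 16.4 × 4 / 0.76 = 467.1 mg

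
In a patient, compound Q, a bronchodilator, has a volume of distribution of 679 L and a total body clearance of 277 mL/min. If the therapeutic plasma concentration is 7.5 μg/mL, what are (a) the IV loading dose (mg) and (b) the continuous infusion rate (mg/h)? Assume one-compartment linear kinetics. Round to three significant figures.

Loading: fill Vd to C_target → 679.0 L × 7.5 mg/L = 5093 mg
CL = 277 mL/min = 277 × 0.06 = 16.62 L/h
Maintenance: replace elimination → rate = CL × Css = 16.62 × 7.5 = 124.7 mg/h

(a) 5090 mg; (b) 125 mg/h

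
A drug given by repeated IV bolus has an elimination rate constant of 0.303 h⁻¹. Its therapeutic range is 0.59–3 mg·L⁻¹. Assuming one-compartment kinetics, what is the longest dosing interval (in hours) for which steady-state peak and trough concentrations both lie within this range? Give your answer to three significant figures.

5.37 h

Between IV bolus doses, concentration decays as C = C₀·e^(−kτ), so C_peak/C_trough = e^(kτ).
τ_max = ln(C_peak/C_trough) / k = ln(3/0.59) / 0.3030 = 1.626 / 0.3030 = 5.366 h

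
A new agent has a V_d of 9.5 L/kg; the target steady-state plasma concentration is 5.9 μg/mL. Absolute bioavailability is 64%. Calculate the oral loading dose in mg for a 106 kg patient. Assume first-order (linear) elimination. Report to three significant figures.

9280 mg

Vd(total) = 106 kg × 9.5 L/kg = 1007 L
LD = Vd × C / F = 1007 × 5.900 / 0.64 = 9283 mg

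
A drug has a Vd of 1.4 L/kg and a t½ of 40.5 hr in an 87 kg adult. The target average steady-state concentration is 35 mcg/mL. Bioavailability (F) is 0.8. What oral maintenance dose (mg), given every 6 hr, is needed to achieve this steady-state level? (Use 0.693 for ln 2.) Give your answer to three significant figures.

547 mg

Total Vd = 1.4 × 87 = 121.8 L
CL = 0.693 × Vd / t½ = 0.693 × 121.8 / 40.5 = 2.084 L/h
D = CL × Css × τ / F = 2.084 × 35 × 6 / 0.8 = 547.1 mg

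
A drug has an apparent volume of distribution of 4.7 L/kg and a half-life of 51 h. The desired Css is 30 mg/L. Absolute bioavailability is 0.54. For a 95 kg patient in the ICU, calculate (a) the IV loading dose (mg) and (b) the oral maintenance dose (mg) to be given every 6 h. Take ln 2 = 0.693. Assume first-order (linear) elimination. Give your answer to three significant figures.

Vd = 4.7 L/kg × 95 kg = 446.5 L
LD = Vd × C = 446.5 × 30 = 13400 mg
CL = 0.693 × Vd / t½ = 0.693 × 446.5 / 51 = 6.067 L/h
D = CL × Css × τ / F = 6.067 × 30 × 6 / 0.54 = 2022 mg

(a) 13400 mg; (b) 2020 mg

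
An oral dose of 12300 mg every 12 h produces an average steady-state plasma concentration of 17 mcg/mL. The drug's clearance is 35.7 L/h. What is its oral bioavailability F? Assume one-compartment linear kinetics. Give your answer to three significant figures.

F·D/τ = CL·Css at steady state → F = CL·Css·τ / D.
F = 35.7 × 17 × 12 / 12300 = 0.592

0.592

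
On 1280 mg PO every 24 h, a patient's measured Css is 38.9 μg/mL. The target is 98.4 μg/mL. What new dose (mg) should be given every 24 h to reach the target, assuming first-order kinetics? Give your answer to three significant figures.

3240 mg

For first-order elimination, Css ∝ F·D/(CL·τ); F and CL are unchanged, so Css ∝ D/τ.
D₂ = D₁ × (Css,target / Css,current) = 1280 × 98.4/38.9 = 3238 mg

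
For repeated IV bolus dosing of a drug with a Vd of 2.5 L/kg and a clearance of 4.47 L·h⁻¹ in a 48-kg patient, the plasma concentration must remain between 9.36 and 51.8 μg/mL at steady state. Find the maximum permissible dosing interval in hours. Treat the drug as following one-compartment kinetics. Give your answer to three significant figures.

45.9 h

Total Vd = 2.5 × 48 = 120.0 L
k = CL / Vd = 4.470 / 120.0 = 0.03725 h⁻¹
Between IV bolus doses, concentration decays as C = C₀·e^(−kτ), so C_peak/C_trough = e^(kτ).
τ_max = ln(C_peak/C_trough) / k = ln(51.8/9.36) / 0.03725 = 1.711 / 0.03725 = 45.93 h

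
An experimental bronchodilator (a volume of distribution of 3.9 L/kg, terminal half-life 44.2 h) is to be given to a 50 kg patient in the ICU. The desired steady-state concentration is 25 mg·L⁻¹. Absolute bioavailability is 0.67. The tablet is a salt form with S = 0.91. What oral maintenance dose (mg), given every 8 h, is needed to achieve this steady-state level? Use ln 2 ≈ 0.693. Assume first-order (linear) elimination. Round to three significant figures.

1000 mg

Total Vd = 3.9 × 50 = 195.0 L
CL = ln 2 · Vd / t½ = 0.693 × 195.0 / 44.2 = 3.057 L/h
D = CL × Css × τ / F / S = 3.057 × 25 × 8 / 0.67 / 0.91 = 1003 mg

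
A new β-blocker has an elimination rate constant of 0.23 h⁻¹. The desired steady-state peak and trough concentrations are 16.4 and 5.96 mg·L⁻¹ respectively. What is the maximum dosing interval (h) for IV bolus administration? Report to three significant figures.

4.40 h

Between IV bolus doses, concentration decays as C = C₀·e^(−kτ), so C_peak/C_trough = e^(kτ).
τ_max = ln(C_peak/C_trough) / k = ln(16.4/5.96) / 0.2300 = 1.012 / 0.2300 = 4.400 h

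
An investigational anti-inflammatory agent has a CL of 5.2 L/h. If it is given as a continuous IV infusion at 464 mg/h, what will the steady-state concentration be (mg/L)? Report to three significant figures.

Css = rate / CL = 464 / 5.200 = 89.23 mg/L

89.2 mg/L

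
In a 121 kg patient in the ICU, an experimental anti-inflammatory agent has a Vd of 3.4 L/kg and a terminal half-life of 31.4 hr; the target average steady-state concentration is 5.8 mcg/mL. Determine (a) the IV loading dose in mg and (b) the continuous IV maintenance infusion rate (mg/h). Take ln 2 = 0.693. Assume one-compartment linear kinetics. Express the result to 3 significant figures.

Vd(total) = 121 kg × 3.4 L/kg = 411.4 L
LD = Vd × C = 411.4 × 5.8 = 2386 mg
CL = 0.693 × Vd / t½ = 0.693 × 411.4 / 31.4 = 9.080 L/h
Infusion rate = CL × Css = 9.080 × 5.8 = 52.66 mg/h

(a) 2390 mg; (b) 52.7 mg/h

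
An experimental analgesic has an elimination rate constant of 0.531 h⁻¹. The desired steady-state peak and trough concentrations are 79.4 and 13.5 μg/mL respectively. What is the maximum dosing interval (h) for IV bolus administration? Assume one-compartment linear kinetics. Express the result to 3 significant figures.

3.34 h

Between IV bolus doses, concentration decays as C = C₀·e^(−kτ), so C_peak/C_trough = e^(kτ).
τ_max = ln(C_peak/C_trough) / k = ln(79.4/13.5) / 0.5310 = 1.772 / 0.5310 = 3.337 h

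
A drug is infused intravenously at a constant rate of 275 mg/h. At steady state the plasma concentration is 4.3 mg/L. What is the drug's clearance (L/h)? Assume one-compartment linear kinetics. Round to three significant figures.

At steady state, infusion rate = CL × Css, so CL = rate / Css.
CL = 275 / 4.3 = 63.95 L/h

64.0 L/h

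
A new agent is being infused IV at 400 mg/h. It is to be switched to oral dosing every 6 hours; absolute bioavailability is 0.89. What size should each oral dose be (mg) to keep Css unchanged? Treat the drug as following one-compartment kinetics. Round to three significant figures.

To maintain the same Css, the systemic dosing rate must be unchanged: F·D/τ = infusion rate.
D = rate × τ / F = 400 × 6 / 0.89 = 2697 mg

2700 mg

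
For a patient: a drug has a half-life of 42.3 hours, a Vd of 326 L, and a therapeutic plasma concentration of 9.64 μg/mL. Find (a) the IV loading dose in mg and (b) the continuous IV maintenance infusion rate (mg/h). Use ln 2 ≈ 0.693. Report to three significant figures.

(a) 3140 mg; (b) 51.5 mg/h

LD = Vd × C = 326.0 × 9.64 = 3143 mg
CL = 0.693 × Vd / t½ = 0.693 × 326.0 / 42.3 = 5.341 L/h
Infusion rate = CL × Css = 5.341 × 9.64 = 51.49 mg/h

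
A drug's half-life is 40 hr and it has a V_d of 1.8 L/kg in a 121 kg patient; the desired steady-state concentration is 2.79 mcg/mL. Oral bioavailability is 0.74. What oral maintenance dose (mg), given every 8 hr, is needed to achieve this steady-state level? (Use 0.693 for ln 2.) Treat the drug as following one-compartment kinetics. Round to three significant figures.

Total Vd = 1.8 × 121 = 217.8 L
CL = 0.693 × Vd / t½ = 0.693 × 217.8 / 40 = 3.773 L/h
D = CL × Css × τ / F = 3.773 × 2.79 × 8 / 0.74 = 113.8 mg

114 mg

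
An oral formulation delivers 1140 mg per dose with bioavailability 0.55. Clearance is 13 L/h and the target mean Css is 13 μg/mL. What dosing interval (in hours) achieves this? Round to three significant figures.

3.71 h

F·D/τ = CL·Css → τ = F·D / (CL·Css).
τ = 0.55 × 1140 / (13 × 13) = 3.710 h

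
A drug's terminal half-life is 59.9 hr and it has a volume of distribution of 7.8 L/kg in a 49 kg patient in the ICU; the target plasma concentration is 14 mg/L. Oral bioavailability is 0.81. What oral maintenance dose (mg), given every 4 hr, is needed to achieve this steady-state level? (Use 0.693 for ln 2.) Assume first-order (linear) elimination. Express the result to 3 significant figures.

306 mg

Vd = 7.8 L/kg × 49 kg = 382.2 L
CL = ln 2 · Vd / t½ = 0.693 × 382.2 / 59.9 = 4.422 L/h
D = CL × Css × τ / F = 4.422 × 14 × 4 / 0.81 = 305.7 mg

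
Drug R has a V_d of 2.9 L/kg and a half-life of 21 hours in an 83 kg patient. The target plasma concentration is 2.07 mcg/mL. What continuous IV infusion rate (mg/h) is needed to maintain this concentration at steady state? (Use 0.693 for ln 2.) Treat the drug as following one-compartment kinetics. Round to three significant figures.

Vd(total) = 83 kg × 2.9 L/kg = 240.7 L
CL = ln 2 · Vd / t½ = 0.693 × 240.7 / 21 = 7.943 L/h
Infusion rate = CL × Css = 7.943 × 2.07 = 16.44 mg/h

16.4 mg/h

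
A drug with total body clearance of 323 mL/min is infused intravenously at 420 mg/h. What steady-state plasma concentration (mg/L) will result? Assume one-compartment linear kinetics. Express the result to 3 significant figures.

Convert clearance: 323 mL/min × 60 min/h ÷ 1000 mL/L = 19.38 L/h
Css = rate / CL = 420 / 19.38 = 21.67 mg/L

21.7 mg/L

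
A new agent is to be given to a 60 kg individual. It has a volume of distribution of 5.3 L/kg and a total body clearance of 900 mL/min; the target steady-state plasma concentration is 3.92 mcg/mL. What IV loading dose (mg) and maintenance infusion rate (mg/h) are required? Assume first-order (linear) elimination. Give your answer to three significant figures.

Vd = 5.3 L/kg × 60 kg = 318.0 L
Loading dose = Vd × C = 318.0 × 3.92 = 1247 mg
Convert clearance: 900 mL/min × 60 min/h ÷ 1000 mL/L = 54.00 L/h
Maintenance infusion rate = CL × Css = 54.00 × 3.92 = 211.7 mg/h

(a) 1250 mg; (b) 212 mg/h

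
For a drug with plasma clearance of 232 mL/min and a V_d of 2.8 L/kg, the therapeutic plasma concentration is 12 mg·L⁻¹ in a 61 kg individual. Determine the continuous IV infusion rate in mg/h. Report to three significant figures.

167 mg/h

CL = 232 mL/min × 60/1000 = 13.92 L/h
At steady state, infusion rate equals elimination rate: rate in = CL × Css.
R₀ = 13.92 × 12 = 167.0 mg/h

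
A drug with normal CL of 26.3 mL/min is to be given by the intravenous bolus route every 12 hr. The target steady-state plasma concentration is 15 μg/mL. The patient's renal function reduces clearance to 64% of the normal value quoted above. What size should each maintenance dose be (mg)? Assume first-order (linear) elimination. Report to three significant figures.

CL = 26.3 mL/min × 60/1000 = 1.578 L/h
Patient clearance = 0.64 × 1.578 = 1.010 L/h
At steady state, dose per interval replaces the amount cleared in that interval: D/τ = CL·Css.
D = CL × Css × τ = 1.010 × 15 × 12 = 181.8 mg

182 mg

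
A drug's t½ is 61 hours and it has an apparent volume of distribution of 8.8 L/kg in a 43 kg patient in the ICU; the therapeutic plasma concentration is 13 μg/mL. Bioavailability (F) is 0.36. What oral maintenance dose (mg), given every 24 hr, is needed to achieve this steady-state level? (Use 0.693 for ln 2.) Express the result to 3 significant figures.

Vd = 8.8 L/kg × 43 kg = 378.4 L
CL = 0.693 × Vd / t½ = 0.693 × 378.4 / 61 = 4.299 L/h
D = CL × Css × τ / F = 4.299 × 13 × 24 / 0.36 = 3726 mg

3730 mg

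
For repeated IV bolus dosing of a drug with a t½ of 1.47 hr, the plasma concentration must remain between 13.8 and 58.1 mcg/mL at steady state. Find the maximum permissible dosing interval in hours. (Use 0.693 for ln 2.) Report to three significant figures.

k = 0.693 / t½ = 0.693 / 1.47 = 0.4714 h⁻¹
Between IV bolus doses, concentration decays as C = C₀·e^(−kτ), so C_peak/C_trough = e^(kτ).
τ_max = ln(C_peak/C_trough) / k = ln(58.1/13.8) / 0.4714 = 1.437 / 0.4714 = 3.048 h

3.05 h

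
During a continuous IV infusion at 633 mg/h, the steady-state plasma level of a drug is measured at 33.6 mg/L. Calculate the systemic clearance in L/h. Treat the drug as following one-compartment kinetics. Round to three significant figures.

At steady state, infusion rate = CL × Css, so CL = rate / Css.
CL = 633 / 33.6 = 18.84 L/h

18.8 L/h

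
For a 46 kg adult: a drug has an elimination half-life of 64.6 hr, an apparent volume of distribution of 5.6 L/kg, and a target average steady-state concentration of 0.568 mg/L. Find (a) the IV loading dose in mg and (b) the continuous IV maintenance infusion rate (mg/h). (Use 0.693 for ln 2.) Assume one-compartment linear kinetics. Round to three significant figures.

(a) 146 mg; (b) 1.57 mg/h

Vd = 5.6 L/kg × 46 kg = 257.6 L
LD = Vd × C = 257.6 × 0.568 = 146.3 mg
CL = 0.693 × Vd / t½ = 0.693 × 257.6 / 64.6 = 2.763 L/h
Infusion rate = CL × Css = 2.763 × 0.568 = 1.569 mg/h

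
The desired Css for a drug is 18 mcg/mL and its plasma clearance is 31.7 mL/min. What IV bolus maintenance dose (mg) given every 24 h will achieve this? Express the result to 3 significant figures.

822 mg

Convert clearance: 31.7 mL/min × 60 min/h ÷ 1000 mL/L = 1.902 L/h
D = CL × Css × τ = 1.902 × 18 × 24 = 821.7 mg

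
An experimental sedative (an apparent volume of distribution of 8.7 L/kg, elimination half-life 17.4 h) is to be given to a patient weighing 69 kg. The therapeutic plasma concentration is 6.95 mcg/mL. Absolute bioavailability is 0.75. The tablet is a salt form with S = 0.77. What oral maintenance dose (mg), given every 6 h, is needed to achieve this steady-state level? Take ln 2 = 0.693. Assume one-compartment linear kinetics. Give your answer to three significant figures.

Vd(total) = 69 kg × 8.7 L/kg = 600.3 L
CL = 0.693 × Vd / t½ = 0.693 × 600.3 / 17.4 = 23.91 L/h
D = CL × Css × τ / F / S = 23.91 × 6.95 × 6 / 0.75 / 0.77 = 1726 mg

1730 mg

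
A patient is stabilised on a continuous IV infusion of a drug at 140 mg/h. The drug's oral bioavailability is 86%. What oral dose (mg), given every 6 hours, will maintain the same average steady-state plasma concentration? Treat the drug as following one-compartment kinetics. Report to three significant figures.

977 mg

To maintain the same Css, the systemic dosing rate must be unchanged: F·D/τ = infusion rate.
D = rate × τ / F = 140 × 6 / 0.86 = 976.7 mg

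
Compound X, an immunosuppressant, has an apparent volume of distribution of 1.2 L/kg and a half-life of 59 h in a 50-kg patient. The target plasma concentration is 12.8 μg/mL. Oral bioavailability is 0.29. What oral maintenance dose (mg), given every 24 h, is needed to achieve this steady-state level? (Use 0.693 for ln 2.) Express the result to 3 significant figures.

Vd(total) = 50 kg × 1.2 L/kg = 60.00 L
k = 0.693/59 = 0.01175 h⁻¹, so CL = k·Vd = 0.01175 × 60.00 = 0.7050 L/h
D = CL × Css × τ / F = 0.7050 × 12.8 × 24 / 0.29 = 746.8 mg

747 mg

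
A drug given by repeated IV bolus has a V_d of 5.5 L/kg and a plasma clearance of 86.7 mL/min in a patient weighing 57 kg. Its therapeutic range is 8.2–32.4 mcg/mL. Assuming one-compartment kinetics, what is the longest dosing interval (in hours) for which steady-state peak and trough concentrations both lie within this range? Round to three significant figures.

Vd = 5.5 L/kg × 57 kg = 313.5 L
CL = 86.7 mL/min × 60/1000 = 5.202 L/h
k = CL / Vd = 5.202 / 313.5 = 0.01659 h⁻¹
Between IV bolus doses, concentration decays as C = C₀·e^(−kτ), so C_peak/C_trough = e^(kτ).
τ_max = ln(C_peak/C_trough) / k = ln(32.4/8.2) / 0.01659 = 1.374 / 0.01659 = 82.82 h

82.8 h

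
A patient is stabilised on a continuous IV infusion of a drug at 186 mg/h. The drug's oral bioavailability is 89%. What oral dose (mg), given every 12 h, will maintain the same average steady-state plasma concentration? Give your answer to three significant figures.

To maintain the same Css, the systemic dosing rate must be unchanged: F·D/τ = infusion rate.
D = rate × τ / F = 186 × 12 / 0.89 = 2508 mg

2510 mg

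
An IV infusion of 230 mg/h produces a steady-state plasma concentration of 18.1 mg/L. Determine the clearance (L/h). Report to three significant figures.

At steady state, infusion rate = CL × Css, so CL = rate / Css.
CL = 230 / 18.1 = 12.71 L/h

12.7 L/h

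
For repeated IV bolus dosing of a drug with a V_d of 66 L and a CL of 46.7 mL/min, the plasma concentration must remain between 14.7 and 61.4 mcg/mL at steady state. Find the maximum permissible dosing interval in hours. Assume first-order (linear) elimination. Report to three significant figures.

CL = 46.7 mL/min = 46.7 × 0.06 = 2.802 L/h
k = CL / Vd = 2.802 / 66.00 = 0.04245 h⁻¹
Between IV bolus doses, concentration decays as C = C₀·e^(−kτ), so C_peak/C_trough = e^(kτ).
τ_max = ln(C_peak/C_trough) / k = ln(61.4/14.7) / 0.04245 = 1.430 / 0.04245 = 33.69 h

33.7 h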